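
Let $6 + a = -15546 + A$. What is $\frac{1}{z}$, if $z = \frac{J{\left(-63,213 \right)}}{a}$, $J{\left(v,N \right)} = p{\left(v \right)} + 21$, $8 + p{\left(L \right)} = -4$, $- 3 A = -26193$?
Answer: $- \frac{6821}{9} \approx -757.89$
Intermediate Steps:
$A = 8731$ ($A = \left(- \frac{1}{3}\right) \left(-26193\right) = 8731$)
$p{\left(L \right)} = -12$ ($p{\left(L \right)} = -8 - 4 = -12$)
$a = -6821$ ($a = -6 + \left(-15546 + 8731\right) = -6 - 6815 = -6821$)
$J{\left(v,N \right)} = 9$ ($J{\left(v,N \right)} = -12 + 21 = 9$)
$z = - \frac{9}{6821}$ ($z = \frac{9}{-6821} = 9 \left(- \frac{1}{6821}\right) = - \frac{9}{6821} \approx -0.0013195$)
$\frac{1}{z} = \frac{1}{- \frac{9}{6821}} = - \frac{6821}{9}$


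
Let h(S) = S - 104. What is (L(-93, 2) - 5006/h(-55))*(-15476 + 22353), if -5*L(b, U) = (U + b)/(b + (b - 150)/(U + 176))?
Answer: 957859341452/4451205 ≈ 2.1519e+5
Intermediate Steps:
h(S) = -104 + S
L(b, U) = -(U + b)/(5*(b + (-150 + b)/(176 + U))) (L(b, U) = -(U + b)/(5*(b + (b - 150)/(U + 176))) = -(U + b)/(5*(b + (-150 + b)/(176 + U))))
(L(-93, 2) - 5006/h(-55))*(-15476 + 22353) = ((-1*2**2 - 176*2 - 176*(-93) - 1*2*(-93))/(5*(-150 + 177*(-93) + 2*(-93))) - 5006/(-104 - 55))*(-15476 + 22353) = ((-1*4 - 352 + 16368 + 186)/(5*(-150 - 16461 - 186)) - 5006/(-159))*6877 = ((1/5)*(-4 - 352 + 16368 + 186)/(-16797) - 5006*(-1/159))*6877 = ((1/5)*(-1/16797)*16198 + 5006/159)*6877 = (-16198/83985 + 5006/159)*6877 = (139284476/4451205)*6877 = 957859341452/4451205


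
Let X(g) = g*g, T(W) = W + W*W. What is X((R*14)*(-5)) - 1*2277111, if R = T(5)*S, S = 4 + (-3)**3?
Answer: 2330612889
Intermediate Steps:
S = -23 (S = 4 - 27 = -23)
T(W) = W + W**2
R = -690 (R = (5*(1 + 5))*(-23) = (5*6)*(-23) = 30*(-23) = -690)
X(g) = g**2
X((R*14)*(-5)) - 1*2277111 = (-690*14*(-5))**2 - 1*2277111 = (-9660*(-5))**2 - 2277111 = 48300**2 - 2277111 = 2332890000 - 2277111 = 2330612889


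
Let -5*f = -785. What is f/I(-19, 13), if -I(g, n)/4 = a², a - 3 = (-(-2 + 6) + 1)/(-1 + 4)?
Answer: -157/16 ≈ -9.8125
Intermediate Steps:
a = 2 (a = 3 + (-(-2 + 6) + 1)/(-1 + 4) = 3 + (-1*4 + 1)/3 = 3 + (-4 + 1)*(⅓) = 3 - 3*⅓ = 3 - 1 = 2)
I(g, n) = -16 (I(g, n) = -4*2² = -4*4 = -16)
f = 157 (f = -⅕*(-785) = 157)
f/I(-19, 13) = 157/(-16) = 157*(-1/16) = -157/16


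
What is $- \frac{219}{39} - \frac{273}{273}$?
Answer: $- \frac{86}{13} \approx -6.6154$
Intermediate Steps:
$- \frac{219}{39} - \frac{273}{273} = \left(-219\right) \frac{1}{39} - 1 = - \frac{73}{13} - 1 = - \frac{86}{13}$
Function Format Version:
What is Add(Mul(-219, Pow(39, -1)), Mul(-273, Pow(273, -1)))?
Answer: Rational(-86, 13) ≈ -6.6154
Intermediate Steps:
Add(Mul(-219, Pow(39, -1)), Mul(-273, Pow(273, -1))) = Add(Mul(-219, Rational(1, 39)), Mul(-273, Rational(1, 273))) = Add(Rational(-73, 13), -1) = Rational(-86, 13)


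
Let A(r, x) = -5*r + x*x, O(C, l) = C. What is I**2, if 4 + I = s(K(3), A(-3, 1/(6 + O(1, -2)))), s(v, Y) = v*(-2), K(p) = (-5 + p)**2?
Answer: 144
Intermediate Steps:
A(r, x) = x**2 - 5*r (A(r, x) = -5*r + x**2 = x**2 - 5*r)
s(v, Y) = -2*v
I = -12 (I = -4 - 2*(-5 + 3)**2 = -4 - 2*(-2)**2 = -4 - 2*4 = -4 - 8 = -12)
I**2 = (-12)**2 = 144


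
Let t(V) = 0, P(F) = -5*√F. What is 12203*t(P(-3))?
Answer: 0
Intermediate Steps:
12203*t(P(-3)) = 12203*0 = 0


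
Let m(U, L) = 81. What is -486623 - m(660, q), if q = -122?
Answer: -486704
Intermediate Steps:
-486623 - m(660, q) = -486623 - 1*81 = -486623 - 81 = -486704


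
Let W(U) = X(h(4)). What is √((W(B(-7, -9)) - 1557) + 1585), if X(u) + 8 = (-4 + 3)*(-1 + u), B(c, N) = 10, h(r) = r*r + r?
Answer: 1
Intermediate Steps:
h(r) = r + r² (h(r) = r² + r = r + r²)
X(u) = -7 - u (X(u) = -8 + (-4 + 3)*(-1 + u) = -8 - (-1 + u) = -8 + (1 - u) = -7 - u)
W(U) = -27 (W(U) = -7 - 4*(1 + 4) = -7 - 4*5 = -7 - 1*20 = -7 - 20 = -27)
√((W(B(-7, -9)) - 1557) + 1585) = √((-27 - 1557) + 1585) = √(-1584 + 1585) = √1 = 1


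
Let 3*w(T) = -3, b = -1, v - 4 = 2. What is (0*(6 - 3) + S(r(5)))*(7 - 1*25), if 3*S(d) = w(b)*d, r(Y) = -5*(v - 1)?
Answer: -150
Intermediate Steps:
v = 6 (v = 4 + 2 = 6)
r(Y) = -25 (r(Y) = -5*(6 - 1) = -5*5 = -25)
w(T) = -1 (w(T) = (⅓)*(-3) = -1)
S(d) = -d/3 (S(d) = (-d)/3 = -d/3)
(0*(6 - 3) + S(r(5)))*(7 - 1*25) = (0*(6 - 3) - ⅓*(-25))*(7 - 1*25) = (0*3 + 25/3)*(7 - 25) = (0 + 25/3)*(-18) = (25/3)*(-18) = -150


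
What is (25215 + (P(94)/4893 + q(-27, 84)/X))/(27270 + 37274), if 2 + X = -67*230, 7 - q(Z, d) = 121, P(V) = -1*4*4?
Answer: 950743279075/2433661081152 ≈ 0.39066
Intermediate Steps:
P(V) = -16 (P(V) = -4*4 = -16)
q(Z, d) = -114 (q(Z, d) = 7 - 1*121 = 7 - 121 = -114)
X = -15412 (X = -2 - 67*230 = -2 - 15410 = -15412)
(25215 + (P(94)/4893 + q(-27, 84)/X))/(27270 + 37274) = (25215 + (-16/4893 - 114/(-15412)))/(27270 + 37274) = (25215 + (-16*1/4893 - 114*(-1/15412)))/64544 = (25215 + (-16/4893 + 57/7706))*(1/64544) = (25215 + 155605/37705458)*(1/64544) = (950743279075/37705458)*(1/64544) = 950743279075/2433661081152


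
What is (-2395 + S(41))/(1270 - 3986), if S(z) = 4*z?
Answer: 23/28 ≈ 0.82143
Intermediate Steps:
(-2395 + S(41))/(1270 - 3986) = (-2395 + 4*41)/(1270 - 3986) = (-2395 + 164)/(-2716) = -2231*(-1/2716) = 23/28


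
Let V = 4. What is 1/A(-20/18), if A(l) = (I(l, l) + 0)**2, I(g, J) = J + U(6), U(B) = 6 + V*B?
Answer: 81/67600 ≈ 0.0011982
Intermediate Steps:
U(B) = 6 + 4*B
I(g, J) = 30 + J (I(g, J) = J + (6 + 4*6) = J + (6 + 24) = J + 30 = 30 + J)
A(l) = (30 + l)**2 (A(l) = ((30 + l) + 0)**2 = (30 + l)**2)
1/A(-20/18) = 1/((30 - 20/18)**2) = 1/((30 - 20*1/18)**2) = 1/((30 - 10/9)**2) = 1/((260/9)**2) = 1/(67600/81) = 81/67600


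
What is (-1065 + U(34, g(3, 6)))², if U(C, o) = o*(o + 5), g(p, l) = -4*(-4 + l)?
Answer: 1083681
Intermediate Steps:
g(p, l) = 16 - 4*l
U(C, o) = o*(5 + o)
(-1065 + U(34, g(3, 6)))² = (-1065 + (16 - 4*6)*(5 + (16 - 4*6)))² = (-1065 + (16 - 24)*(5 + (16 - 24)))² = (-1065 - 8*(5 - 8))² = (-1065 - 8*(-3))² = (-1065 + 24)² = (-1041)² = 1083681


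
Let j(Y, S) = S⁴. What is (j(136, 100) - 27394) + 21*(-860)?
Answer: 99954546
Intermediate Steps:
(j(136, 100) - 27394) + 21*(-860) = (100⁴ - 27394) + 21*(-860) = (100000000 - 27394) - 18060 = 99972606 - 18060 = 99954546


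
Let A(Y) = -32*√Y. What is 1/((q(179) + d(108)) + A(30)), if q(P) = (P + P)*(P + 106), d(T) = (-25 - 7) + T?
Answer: 51053/5212802258 + 8*√30/2606401129 ≈ 9.8106e-6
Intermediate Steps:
d(T) = -32 + T
q(P) = 2*P*(106 + P) (q(P) = (2*P)*(106 + P) = 2*P*(106 + P))
1/((q(179) + d(108)) + A(30)) = 1/((2*179*(106 + 179) + (-32 + 108)) - 32*√30) = 1/((2*179*285 + 76) - 32*√30) = 1/((102030 + 76) - 32*√30) = 1/(102106 - 32*√30)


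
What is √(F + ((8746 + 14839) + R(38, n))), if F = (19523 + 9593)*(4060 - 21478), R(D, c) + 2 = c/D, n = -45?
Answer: 9*I*√9040490130/38 ≈ 22519.0*I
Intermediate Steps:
R(D, c) = -2 + c/D
F = -507142488 (F = 29116*(-17418) = -507142488)
√(F + ((8746 + 14839) + R(38, n))) = √(-507142488 + ((8746 + 14839) + (-2 - 45/38))) = √(-507142488 + (23585 + (-2 - 45*1/38))) = √(-507142488 + (23585 + (-2 - 45/38))) = √(-507142488 + (23585 - 121/38)) = √(-507142488 + 896109/38) = √(-19270518435/38) = 9*I*√9040490130/38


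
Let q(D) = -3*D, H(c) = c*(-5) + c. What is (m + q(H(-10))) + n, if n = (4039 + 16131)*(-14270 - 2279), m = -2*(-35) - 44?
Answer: -333793424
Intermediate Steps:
m = 26 (m = 70 - 44 = 26)
n = -333793330 (n = 20170*(-16549) = -333793330)
H(c) = -4*c (H(c) = -5*c + c = -4*c)
(m + q(H(-10))) + n = (26 - (-12)*(-10)) - 333793330 = (26 - 3*40) - 333793330 = (26 - 120) - 333793330 = -94 - 333793330 = -333793424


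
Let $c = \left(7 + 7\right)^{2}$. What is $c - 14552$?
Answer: $-14356$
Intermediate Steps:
$c = 196$ ($c = 14^{2} = 196$)
$c - 14552 = 196 - 14552 = -14356$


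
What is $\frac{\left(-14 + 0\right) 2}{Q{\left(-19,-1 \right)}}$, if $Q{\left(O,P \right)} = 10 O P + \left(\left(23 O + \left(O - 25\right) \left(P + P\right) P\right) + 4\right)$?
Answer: $\frac{28}{331} \approx 0.084592$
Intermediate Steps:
$Q{\left(O,P \right)} = 4 + 23 O + 2 P^{2} \left(-25 + O\right) + 10 O P$ ($Q{\left(O,P \right)} = 10 O P + \left(\left(23 O + \left(-25 + O\right) 2 P P\right) + 4\right) = 10 O P + \left(\left(23 O + 2 P \left(-25 + O\right) P\right) + 4\right) = 10 O P + \left(\left(23 O + 2 P^{2} \left(-25 + O\right)\right) + 4\right) = 10 O P + \left(4 + 23 O + 2 P^{2} \left(-25 + O\right)\right) = 4 + 23 O + 2 P^{2} \left(-25 + O\right) + 10 O P$)
$\frac{\left(-14 + 0\right) 2}{Q{\left(-19,-1 \right)}} = \frac{\left(-14 + 0\right) 2}{4 - 50 \left(-1\right)^{2} + 23 \left(-19\right) + 2 \left(-19\right) \left(-1\right)^{2} + 10 \left(-19\right) \left(-1\right)} = \frac{\left(-14\right) 2}{4 - 50 - 437 + 2 \left(-19\right) 1 + 190} = - \frac{28}{4 - 50 - 437 - 38 + 190} = - \frac{28}{-331} = \left(-28\right) \left(- \frac{1}{331}\right) = \frac{28}{331}$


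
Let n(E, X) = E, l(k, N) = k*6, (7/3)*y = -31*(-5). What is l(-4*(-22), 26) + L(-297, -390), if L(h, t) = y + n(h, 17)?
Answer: 2082/7 ≈ 297.43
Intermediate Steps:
y = 465/7 (y = 3*(-31*(-5))/7 = (3/7)*155 = 465/7 ≈ 66.429)
l(k, N) = 6*k
L(h, t) = 465/7 + h
l(-4*(-22), 26) + L(-297, -390) = 6*(-4*(-22)) + (465/7 - 297) = 6*88 - 1614/7 = 528 - 1614/7 = 2082/7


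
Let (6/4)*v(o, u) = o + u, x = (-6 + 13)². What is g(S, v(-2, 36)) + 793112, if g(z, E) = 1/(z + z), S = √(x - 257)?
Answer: 793112 - I*√13/104 ≈ 7.9311e+5 - 0.034669*I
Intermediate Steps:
x = 49 (x = 7² = 49)
v(o, u) = 2*o/3 + 2*u/3 (v(o, u) = 2*(o + u)/3 = 2*o/3 + 2*u/3)
S = 4*I*√13 (S = √(49 - 257) = √(-208) = 4*I*√13 ≈ 14.422*I)
g(z, E) = 1/(2*z)
g(S, v(-2, 36)) + 793112 = 1/(2*((4*I*√13))) + 793112 = (-I*√13/52)/2 + 793112 = -I*√13/104 + 793112 = 793112 - I*√13/104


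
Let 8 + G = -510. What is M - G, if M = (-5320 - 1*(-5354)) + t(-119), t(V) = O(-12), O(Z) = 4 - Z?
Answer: 568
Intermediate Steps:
G = -518 (G = -8 - 510 = -518)
t(V) = 16 (t(V) = 4 - 1*(-12) = 4 + 12 = 16)
M = 50 (M = (-5320 - 1*(-5354)) + 16 = (-5320 + 5354) + 16 = 34 + 16 = 50)
M - G = 50 - 1*(-518) = 50 + 518 = 568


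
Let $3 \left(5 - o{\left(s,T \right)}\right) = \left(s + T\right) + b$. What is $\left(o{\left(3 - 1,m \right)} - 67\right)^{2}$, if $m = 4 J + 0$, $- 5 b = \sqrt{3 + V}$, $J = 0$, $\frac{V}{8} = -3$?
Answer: $\frac{\left(940 - i \sqrt{21}\right)^{2}}{225} \approx 3927.0 - 38.29 i$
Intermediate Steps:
$V = -24$ ($V = 8 \left(-3\right) = -24$)
$b = - \frac{i \sqrt{21}}{5}$ ($b = - \frac{\sqrt{3 - 24}}{5} = - \frac{\sqrt{-21}}{5} = - \frac{i \sqrt{21}}{5} \approx - 0.91652 i$)
$m = 0$ ($m = 4 \cdot 0 + 0 = 0 + 0 = 0$)
$o{\left(s,T \right)} = 5 - \frac{T}{3} - \frac{s}{3} + \frac{i \sqrt{21}}{15}$ ($o{\left(s,T \right)} = 5 - \frac{\left(s + T\right) - \frac{i \sqrt{21}}{5}}{3} = 5 - \frac{\left(T + s\right) - \frac{i \sqrt{21}}{5}}{3} = 5 - \frac{T + s - \frac{i \sqrt{21}}{5}}{3} = 5 - \left(\frac{T}{3} + \frac{s}{3} - \frac{i \sqrt{21}}{15}\right) = 5 - \frac{T}{3} - \frac{s}{3} + \frac{i \sqrt{21}}{15}$)
$\left(o{\left(3 - 1,m \right)} - 67\right)^{2} = \left(\left(5 - 0 - \frac{3 - 1}{3} + \frac{i \sqrt{21}}{15}\right) - 67\right)^{2} = \left(\left(5 + 0 - \frac{2}{3} + \frac{i \sqrt{21}}{15}\right) - 67\right)^{2} = \left(\left(\frac{13}{3} + \frac{i \sqrt{21}}{15}\right) - 67\right)^{2} = \left(- \frac{188}{3} + \frac{i \sqrt{21}}{15}\right)^{2}$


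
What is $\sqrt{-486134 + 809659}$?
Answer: $5 \sqrt{12941} \approx 568.79$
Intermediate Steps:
$\sqrt{-486134 + 809659} = \sqrt{323525} = 5 \sqrt{12941}$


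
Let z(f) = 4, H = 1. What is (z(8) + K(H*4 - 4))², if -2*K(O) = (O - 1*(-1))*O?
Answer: 16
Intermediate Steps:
K(O) = -O*(1 + O)/2 (K(O) = -(O - 1*(-1))*O/2 = -(O + 1)*O/2 = -(1 + O)*O/2 = -O*(1 + O)/2)
(z(8) + K(H*4 - 4))² = (4 - (1*4 - 4)*(1 + (1*4 - 4))/2)² = (4 - (4 - 4)*(1 + (4 - 4))/2)² = (4 - ½*0*(1 + 0))² = (4 - ½*0*1)² = (4 + 0)² = 4² = 16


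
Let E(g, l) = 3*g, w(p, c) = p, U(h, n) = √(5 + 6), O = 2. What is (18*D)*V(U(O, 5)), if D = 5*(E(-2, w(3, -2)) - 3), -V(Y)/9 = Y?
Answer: 7290*√11 ≈ 24178.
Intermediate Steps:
U(h, n) = √11
V(Y) = -9*Y
D = -45 (D = 5*(3*(-2) - 3) = 5*(-6 - 3) = 5*(-9) = -45)
(18*D)*V(U(O, 5)) = (18*(-45))*(-9*√11) = -(-7290)*√11 = 7290*√11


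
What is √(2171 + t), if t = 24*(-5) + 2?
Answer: √2053 ≈ 45.310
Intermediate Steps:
t = -118 (t = -120 + 2 = -118)
√(2171 + t) = √(2171 - 118) = √2053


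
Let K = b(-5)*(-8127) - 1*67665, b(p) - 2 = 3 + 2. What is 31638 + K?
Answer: -92916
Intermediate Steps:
b(p) = 7 (b(p) = 2 + (3 + 2) = 2 + 5 = 7)
K = -124554 (K = 7*(-8127) - 1*67665 = -56889 - 67665 = -124554)
31638 + K = 31638 - 124554 = -92916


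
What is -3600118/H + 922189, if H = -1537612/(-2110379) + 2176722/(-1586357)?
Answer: 7019694873086058430/1077253419077 ≈ 6.5163e+6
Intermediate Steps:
H = -2154506838154/3347814499303 (H = -1537612*(-1/2110379) + 2176722*(-1/1586357) = 1537612/2110379 - 2176722/1586357 = -2154506838154/3347814499303 ≈ -0.64356)
-3600118/H + 922189 = -3600118/(-2154506838154/3347814499303) + 922189 = -3600118*(-3347814499303/2154506838154) + 922189 = 6026263619800858877/1077253419077 + 922189 = 7019694873086058430/1077253419077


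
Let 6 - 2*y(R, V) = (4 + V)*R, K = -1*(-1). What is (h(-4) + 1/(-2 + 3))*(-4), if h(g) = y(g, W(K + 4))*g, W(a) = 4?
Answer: 300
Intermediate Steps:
K = 1
y(R, V) = 3 - R*(4 + V)/2 (y(R, V) = 3 - (4 + V)*R/2 = 3 - R*(4 + V)/2)
h(g) = g*(3 - 4*g) (h(g) = (3 - 2*g - ½*g*4)*g = (3 - 2*g - 2*g)*g = (3 - 4*g)*g = g*(3 - 4*g))
(h(-4) + 1/(-2 + 3))*(-4) = (-4*(3 - 4*(-4)) + 1/(-2 + 3))*(-4) = (-4*(3 + 16) + 1/1)*(-4) = (-4*19 + 1)*(-4) = (-76 + 1)*(-4) = -75*(-4) = 300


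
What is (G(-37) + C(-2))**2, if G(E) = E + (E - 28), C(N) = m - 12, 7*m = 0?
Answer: 12996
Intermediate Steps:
m = 0 (m = (1/7)*0 = 0)
C(N) = -12 (C(N) = 0 - 12 = -12)
G(E) = -28 + 2*E (G(E) = E + (-28 + E) = -28 + 2*E)
(G(-37) + C(-2))**2 = ((-28 + 2*(-37)) - 12)**2 = ((-28 - 74) - 12)**2 = (-102 - 12)**2 = (-114)**2 = 12996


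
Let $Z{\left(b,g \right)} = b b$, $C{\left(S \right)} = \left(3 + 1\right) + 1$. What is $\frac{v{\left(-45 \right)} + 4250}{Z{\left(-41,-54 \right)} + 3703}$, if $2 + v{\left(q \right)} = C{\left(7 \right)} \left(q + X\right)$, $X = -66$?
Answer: $\frac{3693}{5384} \approx 0.68592$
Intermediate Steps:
$C{\left(S \right)} = 5$ ($C{\left(S \right)} = 4 + 1 = 5$)
$v{\left(q \right)} = -332 + 5 q$ ($v{\left(q \right)} = -2 + 5 \left(q - 66\right) = -2 + 5 \left(-66 + q\right) = -2 + \left(-330 + 5 q\right) = -332 + 5 q$)
$Z{\left(b,g \right)} = b^{2}$
$\frac{v{\left(-45 \right)} + 4250}{Z{\left(-41,-54 \right)} + 3703} = \frac{\left(-332 + 5 \left(-45\right)\right) + 4250}{\left(-41\right)^{2} + 3703} = \frac{\left(-332 - 225\right) + 4250}{1681 + 3703} = \frac{-557 + 4250}{5384} = 3693 \cdot \frac{1}{5384} = \frac{3693}{5384}$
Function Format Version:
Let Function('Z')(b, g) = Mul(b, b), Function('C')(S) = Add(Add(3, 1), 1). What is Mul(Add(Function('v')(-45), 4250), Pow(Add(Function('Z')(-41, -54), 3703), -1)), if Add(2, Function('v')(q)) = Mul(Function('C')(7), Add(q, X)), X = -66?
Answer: Rational(3693, 5384) ≈ 0.68592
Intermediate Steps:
Function('C')(S) = 5 (Function('C')(S) = Add(4, 1) = 5)
Function('v')(q) = Add(-332, Mul(5, q)) (Function('v')(q) = Add(-2, Mul(5, Add(q, -66))) = Add(-2, Mul(5, Add(-66, q))) = Add(-2, Add(-330, Mul(5, q))) = Add(-332, Mul(5, q)))
Function('Z')(b, g) = Pow(b, 2)
Mul(Add(Function('v')(-45), 4250), Pow(Add(Function('Z')(-41, -54), 3703), -1)) = Mul(Add(Add(-332, Mul(5, -45)), 4250), Pow(Add(Pow(-41, 2), 3703), -1)) = Mul(Add(Add(-332, -225), 4250), Pow(Add(1681, 3703), -1)) = Mul(Add(-557, 4250), Pow(5384, -1)) = Mul(3693, Rational(1, 5384)) = Rational(3693, 5384)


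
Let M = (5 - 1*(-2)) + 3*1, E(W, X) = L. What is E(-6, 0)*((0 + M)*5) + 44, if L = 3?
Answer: 194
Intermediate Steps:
E(W, X) = 3
M = 10 (M = (5 + 2) + 3 = 7 + 3 = 10)
E(-6, 0)*((0 + M)*5) + 44 = 3*((0 + 10)*5) + 44 = 3*(10*5) + 44 = 3*50 + 44 = 150 + 44 = 194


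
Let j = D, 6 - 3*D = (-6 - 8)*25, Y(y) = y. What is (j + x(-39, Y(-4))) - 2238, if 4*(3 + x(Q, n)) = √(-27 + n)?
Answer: -6367/3 + I*√31/4 ≈ -2122.3 + 1.3919*I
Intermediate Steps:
D = 356/3 (D = 2 - (-6 - 8)*25/3 = 2 - (-14)*25/3 = 2 - ⅓*(-350) = 2 + 350/3 = 356/3 ≈ 118.67)
j = 356/3 ≈ 118.67
x(Q, n) = -3 + √(-27 + n)/4
(j + x(-39, Y(-4))) - 2238 = (356/3 + (-3 + √(-27 - 4)/4)) - 2238 = (356/3 + (-3 + √(-31)/4)) - 2238 = (356/3 + (-3 + (I*√31)/4)) - 2238 = (356/3 + (-3 + I*√31/4)) - 2238 = (347/3 + I*√31/4) - 2238 = -6367/3 + I*√31/4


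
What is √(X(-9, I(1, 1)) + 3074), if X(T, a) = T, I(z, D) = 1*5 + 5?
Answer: √3065 ≈ 55.362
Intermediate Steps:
I(z, D) = 10 (I(z, D) = 5 + 5 = 10)
√(X(-9, I(1, 1)) + 3074) = √(-9 + 3074) = √3065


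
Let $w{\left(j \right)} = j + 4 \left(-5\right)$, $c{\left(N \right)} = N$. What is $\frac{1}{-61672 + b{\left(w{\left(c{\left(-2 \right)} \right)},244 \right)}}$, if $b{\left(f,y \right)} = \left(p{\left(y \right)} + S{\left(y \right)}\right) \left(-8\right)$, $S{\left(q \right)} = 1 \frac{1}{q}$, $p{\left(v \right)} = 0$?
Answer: $- \frac{61}{3761994} \approx -1.6215 \cdot 10^{-5}$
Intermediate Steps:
$w{\left(j \right)} = -20 + j$ ($w{\left(j \right)} = j - 20 = -20 + j$)
$S{\left(q \right)} = \frac{1}{q}$
$b{\left(f,y \right)} = - \frac{8}{y}$ ($b{\left(f,y \right)} = \left(0 + \frac{1}{y}\right) \left(-8\right) = \frac{1}{y} \left(-8\right) = - \frac{8}{y}$)
$\frac{1}{-61672 + b{\left(w{\left(c{\left(-2 \right)} \right)},244 \right)}} = \frac{1}{-61672 - \frac{8}{244}} = \frac{1}{-61672 - \frac{2}{61}} = \frac{1}{- \frac{3761994}{61}} = - \frac{61}{3761994}$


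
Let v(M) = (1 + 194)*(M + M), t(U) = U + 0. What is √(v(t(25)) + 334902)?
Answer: 2*√86163 ≈ 587.07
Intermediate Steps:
t(U) = U
v(M) = 390*M (v(M) = 195*(2*M) = 390*M)
√(v(t(25)) + 334902) = √(390*25 + 334902) = √(9750 + 334902) = √344652 = 2*√86163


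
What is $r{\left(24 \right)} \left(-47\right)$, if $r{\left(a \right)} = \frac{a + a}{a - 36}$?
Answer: $188$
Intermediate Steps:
$r{\left(a \right)} = \frac{2 a}{-36 + a}$
$r{\left(24 \right)} \left(-47\right) = 2 \cdot 24 \frac{1}{-36 + 24} \left(-47\right) = 2 \cdot 24 \frac{1}{-12} \left(-47\right) = 2 \cdot 24 \left(- \frac{1}{12}\right) \left(-47\right) = \left(-4\right) \left(-47\right) = 188$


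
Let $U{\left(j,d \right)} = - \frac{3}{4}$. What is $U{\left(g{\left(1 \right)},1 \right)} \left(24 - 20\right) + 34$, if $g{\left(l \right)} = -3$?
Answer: $31$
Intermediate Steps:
$U{\left(j,d \right)} = - \frac{3}{4}$ ($U{\left(j,d \right)} = \left(-3\right) \frac{1}{4} = - \frac{3}{4}$)
$U{\left(g{\left(1 \right)},1 \right)} \left(24 - 20\right) + 34 = - \frac{3 \left(24 - 20\right)}{4} + 34 = \left(- \frac{3}{4}\right) 4 + 34 = -3 + 34 = 31$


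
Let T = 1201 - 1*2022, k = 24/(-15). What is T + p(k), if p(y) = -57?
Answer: -878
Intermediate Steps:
k = -8/5 (k = 24*(-1/15) = -8/5 ≈ -1.6000)
T = -821 (T = 1201 - 2022 = -821)
T + p(k) = -821 - 57 = -878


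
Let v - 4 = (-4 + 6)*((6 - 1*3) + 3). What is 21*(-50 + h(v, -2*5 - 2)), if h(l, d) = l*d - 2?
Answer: -5124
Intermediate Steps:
v = 16 (v = 4 + (-4 + 6)*((6 - 1*3) + 3) = 4 + 2*((6 - 3) + 3) = 4 + 2*(3 + 3) = 4 + 2*6 = 4 + 12 = 16)
h(l, d) = -2 + d*l (h(l, d) = d*l - 2 = -2 + d*l)
21*(-50 + h(v, -2*5 - 2)) = 21*(-50 + (-2 + (-2*5 - 2)*16)) = 21*(-50 + (-2 + (-10 - 2)*16)) = 21*(-50 + (-2 - 12*16)) = 21*(-50 + (-2 - 192)) = 21*(-50 - 194) = 21*(-244) = -5124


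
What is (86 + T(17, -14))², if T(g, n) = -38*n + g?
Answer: 403225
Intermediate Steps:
T(g, n) = g - 38*n
(86 + T(17, -14))² = (86 + (17 - 38*(-14)))² = (86 + (17 + 532))² = (86 + 549)² = 635² = 403225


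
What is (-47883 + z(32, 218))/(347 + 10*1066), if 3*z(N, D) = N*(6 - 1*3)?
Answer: -47851/11007 ≈ -4.3473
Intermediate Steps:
z(N, D) = N (z(N, D) = (N*(6 - 1*3))/3 = (N*(6 - 3))/3 = (N*3)/3 = (3*N)/3 = N)
(-47883 + z(32, 218))/(347 + 10*1066) = (-47883 + 32)/(347 + 10*1066) = -47851/(347 + 10660) = -47851/11007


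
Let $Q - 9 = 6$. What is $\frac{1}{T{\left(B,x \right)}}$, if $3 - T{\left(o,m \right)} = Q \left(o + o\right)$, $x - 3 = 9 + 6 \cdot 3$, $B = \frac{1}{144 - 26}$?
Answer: $\frac{59}{162} \approx 0.3642$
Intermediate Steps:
$Q = 15$ ($Q = 9 + 6 = 15$)
$B = \frac{1}{118} \approx 0.0084746$
$x = 30$ ($x = 3 + \left(9 + 6 \cdot 3\right) = 3 + \left(9 + 18\right) = 3 + 27 = 30$)
$T{\left(o,m \right)} = 3 - 30 o$ ($T{\left(o,m \right)} = 3 - 15 \left(o + o\right) = 3 - 15 \cdot 2 o = 3 - 30 o$)
$\frac{1}{T{\left(B,x \right)}} = \frac{1}{3 - \frac{15}{59}} = \frac{1}{\frac{162}{59}} = \frac{59}{162}$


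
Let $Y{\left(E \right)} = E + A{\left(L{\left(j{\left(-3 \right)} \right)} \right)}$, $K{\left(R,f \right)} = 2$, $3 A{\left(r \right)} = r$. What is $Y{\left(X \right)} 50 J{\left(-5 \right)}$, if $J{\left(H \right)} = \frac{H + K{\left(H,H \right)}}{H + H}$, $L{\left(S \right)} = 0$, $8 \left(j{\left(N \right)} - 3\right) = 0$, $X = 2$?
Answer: $30$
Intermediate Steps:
$j{\left(N \right)} = 3$ ($j{\left(N \right)} = 3 + \frac{1}{8} \cdot 0 = 3 + 0 = 3$)
$A{\left(r \right)} = \frac{r}{3}$
$Y{\left(E \right)} = E$ ($Y{\left(E \right)} = E + \frac{1}{3} \cdot 0 = E + 0 = E$)
$J{\left(H \right)} = \frac{2 + H}{2 H}$ ($J{\left(H \right)} = \frac{H + 2}{H + H} = \frac{2 + H}{2 H}$)
$Y{\left(X \right)} 50 J{\left(-5 \right)} = 2 \cdot 50 \frac{2 - 5}{2 \left(-5\right)} = 100 \cdot \frac{1}{2} \left(- \frac{1}{5}\right) \left(-3\right) = 100 \cdot \frac{3}{10} = 30$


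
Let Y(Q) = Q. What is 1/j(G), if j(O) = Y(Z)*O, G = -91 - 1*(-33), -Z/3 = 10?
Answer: 1/1740 ≈ 0.00057471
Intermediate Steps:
Z = -30 (Z = -3*10 = -30)
G = -58 (G = -91 + 33 = -58)
j(O) = -30*O
1/j(G) = 1/(-30*(-58)) = 1/1740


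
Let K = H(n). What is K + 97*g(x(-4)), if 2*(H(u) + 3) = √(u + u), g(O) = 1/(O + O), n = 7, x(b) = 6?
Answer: 61/12 + √14/2 ≈ 6.9542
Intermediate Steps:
g(O) = 1/(2*O)
H(u) = -3 + √2*√u/2 (H(u) = -3 + √(u + u)/2 = -3 + √(2*u)/2 = -3 + (√2*√u)/2 = -3 + √2*√u/2)
K = -3 + √14/2 (K = -3 + √2*√7/2 = -3 + √14/2 ≈ -1.1292)
K + 97*g(x(-4)) = (-3 + √14/2) + 97*((½)/6) = (-3 + √14/2) + 97*((½)*(⅙)) = (-3 + √14/2) + 97*(1/12) = (-3 + √14/2) + 97/12 = 61/12 + √14/2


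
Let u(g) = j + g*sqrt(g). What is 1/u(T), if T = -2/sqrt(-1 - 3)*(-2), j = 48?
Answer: 23/1060 + I/1060 ≈ 0.021698 + 0.0009434*I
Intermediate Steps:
T = -2*I (T = -2*(-I/2)*(-2) = -(-1)*I*(-2) = I*(-2) = -2*I ≈ -2.0*I)
u(g) = 48 + g**(3/2) (u(g) = 48 + g*sqrt(g) = 48 + g**(3/2))
1/u(T) = 1/(48 + (-2*I)**(3/2)) = 1/(48 + (1 - I)**3)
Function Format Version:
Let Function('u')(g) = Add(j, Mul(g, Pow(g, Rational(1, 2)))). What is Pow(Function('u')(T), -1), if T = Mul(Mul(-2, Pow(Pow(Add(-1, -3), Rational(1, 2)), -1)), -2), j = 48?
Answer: Add(Rational(23, 1060), Mul(Rational(1, 1060), I)) ≈ Add(0.021698, Mul(0.00094340, I))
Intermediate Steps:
T = Mul(-2, I) (T = Mul(Mul(-2, Pow(Pow(-4, Rational(1, 2)), -1)), -2) = Mul(Mul(-2, Pow(Mul(2, I), -1)), -2) = Mul(Mul(-2, Mul(Rational(-1, 2), I)), -2) = Mul(I, -2) = Mul(-2, I) ≈ Mul(-2.0000, I))
Function('u')(g) = Add(48, Pow(g, Rational(3, 2))) (Function('u')(g) = Add(48, Mul(g, Pow(g, Rational(1, 2)))) = Add(48, Pow(g, Rational(3, 2))))
Pow(Function('u')(T), -1) = Pow(Add(48, Pow(Mul(-2, I), Rational(3, 2))), -1) = Pow(Add(48, Pow(Add(1, Mul(-1, I)), 3)), -1)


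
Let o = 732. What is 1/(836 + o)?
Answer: 1/1568 ≈ 0.00063775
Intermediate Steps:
1/(836 + o) = 1/(836 + 732) = 1/1568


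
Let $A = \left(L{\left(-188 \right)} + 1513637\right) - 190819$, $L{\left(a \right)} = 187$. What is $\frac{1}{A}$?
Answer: $\frac{1}{1323005} \approx 7.5585 \cdot 10^{-7}$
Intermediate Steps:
$A = 1323005$ ($A = \left(187 + 1513637\right) - 190819 = 1513824 - 190819 = 1323005$)
$\frac{1}{A} = \frac{1}{1323005}$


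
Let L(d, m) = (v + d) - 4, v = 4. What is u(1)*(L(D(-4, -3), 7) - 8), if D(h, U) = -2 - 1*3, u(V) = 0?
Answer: 0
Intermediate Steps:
D(h, U) = -5 (D(h, U) = -2 - 3 = -5)
L(d, m) = d (L(d, m) = (4 + d) - 4 = d)
u(1)*(L(D(-4, -3), 7) - 8) = 0*(-5 - 8) = 0*(-13) = 0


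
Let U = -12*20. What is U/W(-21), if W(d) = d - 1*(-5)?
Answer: 15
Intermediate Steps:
U = -240
W(d) = 5 + d (W(d) = d + 5 = 5 + d)
U/W(-21) = -240/(5 - 21) = -240/(-16) = -240*(-1/16) = 15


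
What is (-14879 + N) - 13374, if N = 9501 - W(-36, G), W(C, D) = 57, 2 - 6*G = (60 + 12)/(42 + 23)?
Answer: -18809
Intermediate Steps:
G = 29/195 (G = ⅓ - (60 + 12)/(6*(42 + 23)) = ⅓ - 12/65 = 29/195 ≈ 0.14872)
N = 9444 (N = 9501 - 1*57 = 9501 - 57 = 9444)
(-14879 + N) - 13374 = (-14879 + 9444) - 13374 = -5435 - 13374 = -18809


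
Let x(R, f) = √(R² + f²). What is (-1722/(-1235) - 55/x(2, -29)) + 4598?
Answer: 5680252/1235 - 11*√5/13 ≈ 4597.5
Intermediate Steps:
(-1722/(-1235) - 55/x(2, -29)) + 4598 = (-1722/(-1235) - 55/√(2² + (-29)²)) + 4598 = (-1722*(-1/1235) - 55/√(4 + 841)) + 4598 = (1722/1235 - 55*√5/65) + 4598 = (1722/1235 - 11*√5/13) + 4598 = 5680252/1235 - 11*√5/13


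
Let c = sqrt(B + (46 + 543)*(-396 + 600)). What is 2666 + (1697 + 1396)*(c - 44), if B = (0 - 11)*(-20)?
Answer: -133426 + 6186*sqrt(30094) ≈ 9.3970e+5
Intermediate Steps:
B = 220 (B = -11*(-20) = 220)
c = 2*sqrt(30094) (c = sqrt(220 + (46 + 543)*(-396 + 600)) = sqrt(220 + 589*204) = sqrt(220 + 120156) = sqrt(120376) = 2*sqrt(30094) ≈ 346.95)
2666 + (1697 + 1396)*(c - 44) = 2666 + (1697 + 1396)*(2*sqrt(30094) - 44) = 2666 + 3093*(-44 + 2*sqrt(30094)) = 2666 + (-136092 + 6186*sqrt(30094)) = -133426 + 6186*sqrt(30094)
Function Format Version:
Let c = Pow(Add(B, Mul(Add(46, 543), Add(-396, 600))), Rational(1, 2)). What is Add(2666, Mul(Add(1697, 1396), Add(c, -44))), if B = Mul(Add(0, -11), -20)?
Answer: Add(-133426, Mul(6186, Pow(30094, Rational(1, 2)))) ≈ 9.3970e+5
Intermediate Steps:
B = 220 (B = Mul(-11, -20) = 220)
c = Mul(2, Pow(30094, Rational(1, 2))) (c = Pow(Add(220, Mul(Add(46, 543), Add(-396, 600))), Rational(1, 2)) = Pow(Add(220, Mul(589, 204)), Rational(1, 2)) = Pow(Add(220, 120156), Rational(1, 2)) = Pow(120376, Rational(1, 2)) = Mul(2, Pow(30094, Rational(1, 2))) ≈ 346.95)
Add(2666, Mul(Add(1697, 1396), Add(c, -44))) = Add(2666, Mul(Add(1697, 1396), Add(Mul(2, Pow(30094, Rational(1, 2))), -44))) = Add(2666, Mul(3093, Add(-44, Mul(2, Pow(30094, Rational(1, 2)))))) = Add(2666, Add(-136092, Mul(6186, Pow(30094, Rational(1, 2))))) = Add(-133426, Mul(6186, Pow(30094, Rational(1, 2))))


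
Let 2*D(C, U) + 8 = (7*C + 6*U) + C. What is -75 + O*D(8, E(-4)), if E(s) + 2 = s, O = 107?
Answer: 995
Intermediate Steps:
E(s) = -2 + s
D(C, U) = -4 + 3*U + 4*C (D(C, U) = -4 + ((7*C + 6*U) + C)/2 = -4 + ((6*U + 7*C) + C)/2 = -4 + (6*U + 8*C)/2 = -4 + (3*U + 4*C) = -4 + 3*U + 4*C)
-75 + O*D(8, E(-4)) = -75 + 107*(-4 + 3*(-2 - 4) + 4*8) = -75 + 107*(-4 + 3*(-6) + 32) = -75 + 107*(-4 - 18 + 32) = -75 + 107*10 = -75 + 1070 = 995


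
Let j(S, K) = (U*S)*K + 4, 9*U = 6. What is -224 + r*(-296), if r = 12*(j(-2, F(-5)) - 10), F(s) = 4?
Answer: 40032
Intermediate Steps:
U = ⅔ (U = (⅑)*6 = ⅔ ≈ 0.66667)
j(S, K) = 4 + 2*K*S/3 (j(S, K) = (2*S/3)*K + 4 = 2*K*S/3 + 4 = 4 + 2*K*S/3)
r = -136 (r = 12*((4 + (⅔)*4*(-2)) - 10) = 12*((4 - 16/3) - 10) = 12*(-4/3 - 10) = 12*(-34/3) = -136)
-224 + r*(-296) = -224 - 136*(-296) = -224 + 40256 = 40032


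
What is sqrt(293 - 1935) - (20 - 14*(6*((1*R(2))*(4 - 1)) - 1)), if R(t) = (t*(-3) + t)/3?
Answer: -370 + I*sqrt(1642) ≈ -370.0 + 40.522*I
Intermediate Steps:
R(t) = -2*t/3 (R(t) = (-3*t + t)*(1/3) = -2*t*(1/3) = -2*t/3)
sqrt(293 - 1935) - (20 - 14*(6*((1*R(2))*(4 - 1)) - 1)) = sqrt(293 - 1935) - (20 - 14*(6*((1*(-2/3*2))*(4 - 1)) - 1)) = sqrt(-1642) - (20 - 14*(6*((1*(-4/3))*3) - 1)) = I*sqrt(1642) - (20 - 14*(6*(-4/3*3) - 1)) = I*sqrt(1642) - (20 - 14*(6*(-4) - 1)) = I*sqrt(1642) - (20 - 14*(-24 - 1)) = I*sqrt(1642) - (20 - 14*(-25)) = I*sqrt(1642) - (20 + 350) = I*sqrt(1642) - 1*370 = I*sqrt(1642) - 370 = -370 + I*sqrt(1642)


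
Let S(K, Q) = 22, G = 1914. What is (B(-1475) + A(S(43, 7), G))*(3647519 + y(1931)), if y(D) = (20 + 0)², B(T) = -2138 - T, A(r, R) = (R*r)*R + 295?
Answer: 294001638770136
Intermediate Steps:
A(r, R) = 295 + r*R² (A(r, R) = r*R² + 295 = 295 + r*R²)
y(D) = 400 (y(D) = 20² = 400)
(B(-1475) + A(S(43, 7), G))*(3647519 + y(1931)) = ((-2138 - 1*(-1475)) + (295 + 22*1914²))*(3647519 + 400) = ((-2138 + 1475) + (295 + 22*3663396))*3647919 = (-663 + (295 + 80594712))*3647919 = (-663 + 80595007)*3647919 = 80594344*3647919 = 294001638770136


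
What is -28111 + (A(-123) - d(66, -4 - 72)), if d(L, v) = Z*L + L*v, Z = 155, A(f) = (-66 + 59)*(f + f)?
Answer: -31603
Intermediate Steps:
A(f) = -14*f
d(L, v) = 155*L + L*v
-28111 + (A(-123) - d(66, -4 - 72)) = -28111 + (-14*(-123) - 66*(155 + (-4 - 72))) = -28111 + (1722 - 66*(155 - 76)) = -28111 + (1722 - 66*79) = -28111 + (1722 - 1*5214) = -28111 + (1722 - 5214) = -28111 - 3492 = -31603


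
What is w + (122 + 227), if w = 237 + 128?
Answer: 714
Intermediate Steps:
w = 365
w + (122 + 227) = 365 + (122 + 227) = 365 + 349 = 714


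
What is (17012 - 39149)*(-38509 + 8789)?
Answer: 657911640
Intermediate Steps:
(17012 - 39149)*(-38509 + 8789) = -22137*(-29720) = 657911640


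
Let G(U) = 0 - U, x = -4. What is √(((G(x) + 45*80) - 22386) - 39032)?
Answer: I*√57814 ≈ 240.45*I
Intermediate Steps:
G(U) = -U
√(((G(x) + 45*80) - 22386) - 39032) = √(((-1*(-4) + 45*80) - 22386) - 39032) = √(((4 + 3600) - 22386) - 39032) = √((3604 - 22386) - 39032) = √(-18782 - 39032) = √(-57814) = I*√57814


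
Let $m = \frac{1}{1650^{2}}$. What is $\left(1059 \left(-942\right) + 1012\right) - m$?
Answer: $- \frac{2713150935001}{2722500} \approx -9.9657 \cdot 10^{5}$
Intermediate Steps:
$m = \frac{1}{2722500} \approx 3.6731 \cdot 10^{-7}$
$\left(1059 \left(-942\right) + 1012\right) - m = \left(1059 \left(-942\right) + 1012\right) - \frac{1}{2722500} = \left(-997578 + 1012\right) - \frac{1}{2722500} = -996566 - \frac{1}{2722500} = - \frac{2713150935001}{2722500}$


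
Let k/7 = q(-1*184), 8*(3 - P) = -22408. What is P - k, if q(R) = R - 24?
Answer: 4260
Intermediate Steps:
P = 2804 (P = 3 - ⅛*(-22408) = 3 + 2801 = 2804)
q(R) = -24 + R
k = -1456 (k = 7*(-24 - 1*184) = 7*(-24 - 184) = 7*(-208) = -1456)
P - k = 2804 - 1*(-1456) = 2804 + 1456 = 4260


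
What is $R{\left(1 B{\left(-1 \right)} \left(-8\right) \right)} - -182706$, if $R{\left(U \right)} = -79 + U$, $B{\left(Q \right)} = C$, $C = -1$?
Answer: $182635$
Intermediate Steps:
$B{\left(Q \right)} = -1$
$R{\left(1 B{\left(-1 \right)} \left(-8\right) \right)} - -182706 = \left(-79 + 1 \left(-1\right) \left(-8\right)\right) - -182706 = \left(-79 - -8\right) + 182706 = \left(-79 + 8\right) + 182706 = -71 + 182706 = 182635$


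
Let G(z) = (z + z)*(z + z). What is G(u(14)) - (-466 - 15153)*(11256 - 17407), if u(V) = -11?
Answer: -96071985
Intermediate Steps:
G(z) = 4*z² (G(z) = (2*z)*(2*z) = 4*z²)
G(u(14)) - (-466 - 15153)*(11256 - 17407) = 4*(-11)² - (-466 - 15153)*(11256 - 17407) = 4*121 - (-15619)*(-6151) = 484 - 1*96072469 = 484 - 96072469 = -96071985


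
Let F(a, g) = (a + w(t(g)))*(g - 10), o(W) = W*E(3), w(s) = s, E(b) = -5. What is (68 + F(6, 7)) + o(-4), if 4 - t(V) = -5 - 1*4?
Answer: 31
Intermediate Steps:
t(V) = 13 (t(V) = 4 - (-5 - 1*4) = 4 - (-5 - 4) = 4 - 1*(-9) = 4 + 9 = 13)
o(W) = -5*W (o(W) = W*(-5) = -5*W)
F(a, g) = (-10 + g)*(13 + a) (F(a, g) = (a + 13)*(g - 10) = (13 + a)*(-10 + g) = (-10 + g)*(13 + a))
(68 + F(6, 7)) + o(-4) = (68 + (-130 - 10*6 + 13*7 + 6*7)) - 5*(-4) = (68 + (-130 - 60 + 91 + 42)) + 20 = (68 - 57) + 20 = 11 + 20 = 31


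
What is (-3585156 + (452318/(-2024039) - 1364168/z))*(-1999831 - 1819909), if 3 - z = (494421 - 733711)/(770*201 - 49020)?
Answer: 827072967868816544099960/56322933253 ≈ 1.4684e+13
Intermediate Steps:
z = 55654/10575 (z = 3 - (494421 - 733711)/(770*201 - 49020) = 3 - (-239290)/(154770 - 49020) = 3 - (-239290)/105750 = 3 - 1*(-23929/10575) = 3 + 23929/10575 = 55654/10575 ≈ 5.2628)
(-3585156 + (452318/(-2024039) - 1364168/z))*(-1999831 - 1819909) = (-3585156 + (452318/(-2024039) - 1364168/55654/10575))*(-1999831 - 1819909) = (-3585156 + (452318*(-1/2024039) - 1364168*10575/55654))*(-3819740) = (-3585156 + (-452318/2024039 - 7213038300/27827))*(-3819740) = (-3585156 - 14599483414346686/56322933253)*(-3819740) = -216525985503939154/56322933253*(-3819740) = 827072967868816544099960/56322933253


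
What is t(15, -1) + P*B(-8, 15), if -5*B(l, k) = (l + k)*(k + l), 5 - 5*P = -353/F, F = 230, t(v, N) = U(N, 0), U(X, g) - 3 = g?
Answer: -56397/5750 ≈ -9.8082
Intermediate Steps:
U(X, g) = 3 + g
t(v, N) = 3 (t(v, N) = 3 + 0 = 3)
P = 1503/1150 (P = 1 - (-353)/(5*230) = 1 - ⅕*(-353/230) = 1 + 353/1150 = 1503/1150 ≈ 1.3070)
B(l, k) = -(k + l)²/5 (B(l, k) = -(l + k)*(k + l)/5 = -(k + l)*(k + l)/5 = -(k + l)²/5)
t(15, -1) + P*B(-8, 15) = 3 + 1503*(-(15 - 8)²/5)/1150 = 3 + 1503*(-⅕*7²)/1150 = 3 + 1503*(-⅕*49)/1150 = 3 + (1503/1150)*(-49/5) = 3 - 73647/5750 = -56397/5750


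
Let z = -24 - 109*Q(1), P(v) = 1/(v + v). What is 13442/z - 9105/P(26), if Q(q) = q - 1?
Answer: -5688241/12 ≈ -4.7402e+5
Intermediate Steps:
Q(q) = -1 + q
P(v) = 1/(2*v)
z = -24 (z = -24 - 109*(-1 + 1) = -24 - 109*0 = -24 + 0 = -24)
13442/z - 9105/P(26) = 13442/(-24) - 9105/((½)/26) = 13442*(-1/24) - 9105/((½)*(1/26)) = -6721/12 - 9105/1/52 = -6721/12 - 9105*52 = -6721/12 - 473460 = -5688241/12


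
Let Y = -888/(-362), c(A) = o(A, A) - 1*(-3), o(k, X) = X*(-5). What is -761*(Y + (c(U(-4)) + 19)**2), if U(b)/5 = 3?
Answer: -387252353/181 ≈ -2.1395e+6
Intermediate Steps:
U(b) = 15 (U(b) = 5*3 = 15)
o(k, X) = -5*X
c(A) = 3 - 5*A (c(A) = -5*A - 1*(-3) = -5*A + 3 = 3 - 5*A)
Y = 444/181 (Y = -888*(-1/362) = 444/181 ≈ 2.4530)
-761*(Y + (c(U(-4)) + 19)**2) = -761*(444/181 + ((3 - 5*15) + 19)**2) = -761*(444/181 + ((3 - 75) + 19)**2) = -761*(444/181 + (-72 + 19)**2) = -761*(444/181 + (-53)**2) = -761*(444/181 + 2809) = -761*508873/181 = -387252353/181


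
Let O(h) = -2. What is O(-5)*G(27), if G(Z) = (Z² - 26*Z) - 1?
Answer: -52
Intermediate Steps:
G(Z) = -1 + Z² - 26*Z
O(-5)*G(27) = -2*(-1 + 27² - 26*27) = -2*(-1 + 729 - 702) = -2*26 = -52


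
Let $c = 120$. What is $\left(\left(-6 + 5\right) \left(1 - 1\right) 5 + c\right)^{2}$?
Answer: $14400$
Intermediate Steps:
$\left(\left(-6 + 5\right) \left(1 - 1\right) 5 + c\right)^{2} = \left(\left(-6 + 5\right) \left(1 - 1\right) 5 + 120\right)^{2} = \left(- 0 \cdot 5 + 120\right)^{2} = \left(\left(-1\right) 0 + 120\right)^{2} = \left(0 + 120\right)^{2} = 120^{2} = 14400$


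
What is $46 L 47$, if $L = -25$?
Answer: $-54050$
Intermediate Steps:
$46 L 47 = 46 \left(-25\right) 47 = \left(-1150\right) 47 = -54050$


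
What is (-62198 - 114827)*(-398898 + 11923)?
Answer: 68504249375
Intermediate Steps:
(-62198 - 114827)*(-398898 + 11923) = -177025*(-386975) = 68504249375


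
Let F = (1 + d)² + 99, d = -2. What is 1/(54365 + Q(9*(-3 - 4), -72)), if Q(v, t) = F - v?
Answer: 1/54528 ≈ 1.8339e-5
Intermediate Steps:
F = 100 (F = (1 - 2)² + 99 = (-1)² + 99 = 1 + 99 = 100)
Q(v, t) = 100 - v
1/(54365 + Q(9*(-3 - 4), -72)) = 1/(54365 + (100 - 9*(-3 - 4))) = 1/(54365 + (100 - 9*(-7))) = 1/(54365 + (100 - 1*(-63))) = 1/(54365 + (100 + 63)) = 1/(54365 + 163) = 1/54528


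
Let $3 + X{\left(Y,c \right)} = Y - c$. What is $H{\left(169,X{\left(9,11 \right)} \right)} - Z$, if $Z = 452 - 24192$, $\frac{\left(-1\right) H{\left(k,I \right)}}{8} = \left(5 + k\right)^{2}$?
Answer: $-218468$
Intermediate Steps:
$X{\left(Y,c \right)} = -3 + Y - c$ ($X{\left(Y,c \right)} = -3 + \left(Y - c\right) = -3 + Y - c$)
$H{\left(k,I \right)} = - 8 \left(5 + k\right)^{2}$
$Z = -23740$
$H{\left(169,X{\left(9,11 \right)} \right)} - Z = - 8 \left(5 + 169\right)^{2} - -23740 = - 8 \cdot 174^{2} + 23740 = \left(-8\right) 30276 + 23740 = -242208 + 23740 = -218468$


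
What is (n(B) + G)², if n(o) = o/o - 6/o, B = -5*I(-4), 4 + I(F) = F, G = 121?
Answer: 5938969/400 ≈ 14847.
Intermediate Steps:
I(F) = -4 + F
B = 40 (B = -5*(-4 - 4) = -5*(-8) = 40)
n(o) = 1 - 6/o
(n(B) + G)² = ((-6 + 40)/40 + 121)² = ((1/40)*34 + 121)² = (17/20 + 121)² = (2437/20)² = 5938969/400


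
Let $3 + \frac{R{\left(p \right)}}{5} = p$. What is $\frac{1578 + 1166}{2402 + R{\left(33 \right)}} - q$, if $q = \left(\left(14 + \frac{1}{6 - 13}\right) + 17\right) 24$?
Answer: $- \frac{1651295}{2233} \approx -739.5$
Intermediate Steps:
$R{\left(p \right)} = -15 + 5 p$
$q = \frac{5184}{7}$ ($q = \left(\left(14 + \frac{1}{-7}\right) + 17\right) 24 = \left(\left(14 - \frac{1}{7}\right) + 17\right) 24 = \left(\frac{97}{7} + 17\right) 24 = \frac{216}{7} \cdot 24 = \frac{5184}{7} \approx 740.57$)
$\frac{1578 + 1166}{2402 + R{\left(33 \right)}} - q = \frac{1578 + 1166}{2402 + \left(-15 + 5 \cdot 33\right)} - \frac{5184}{7} = \frac{2744}{2402 + \left(-15 + 165\right)} - \frac{5184}{7} = \frac{2744}{2402 + 150} - \frac{5184}{7} = \frac{2744}{2552} - \frac{5184}{7} = 2744 \cdot \frac{1}{2552} - \frac{5184}{7} = \frac{343}{319} - \frac{5184}{7} = - \frac{1651295}{2233}$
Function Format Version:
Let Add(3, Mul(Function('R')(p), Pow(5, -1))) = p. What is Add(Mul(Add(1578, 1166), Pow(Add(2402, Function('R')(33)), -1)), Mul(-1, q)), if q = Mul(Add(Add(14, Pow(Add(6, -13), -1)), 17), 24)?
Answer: Rational(-1651295, 2233) ≈ -739.50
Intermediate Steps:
Function('R')(p) = Add(-15, Mul(5, p))
q = Rational(5184, 7) (q = Mul(Add(Add(14, Pow(-7, -1)), 17), 24) = Mul(Add(Add(14, Rational(-1, 7)), 17), 24) = Mul(Add(Rational(97, 7), 17), 24) = Mul(Rational(216, 7), 24) = Rational(5184, 7) ≈ 740.57)
Add(Mul(Add(1578, 1166), Pow(Add(2402, Function('R')(33)), -1)), Mul(-1, q)) = Add(Mul(Add(1578, 1166), Pow(Add(2402, Add(-15, Mul(5, 33))), -1)), Mul(-1, Rational(5184, 7))) = Add(Mul(2744, Pow(Add(2402, Add(-15, 165)), -1)), Rational(-5184, 7)) = Add(Mul(2744, Pow(Add(2402, 150), -1)), Rational(-5184, 7)) = Add(Mul(2744, Pow(2552, -1)), Rational(-5184, 7)) = Add(Mul(2744, Rational(1, 2552)), Rational(-5184, 7)) = Add(Rational(343, 319), Rational(-5184, 7)) = Rational(-1651295, 2233)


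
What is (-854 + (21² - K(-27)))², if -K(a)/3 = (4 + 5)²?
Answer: 28900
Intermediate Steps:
K(a) = -243 (K(a) = -3*(4 + 5)² = -3*9² = -3*81 = -243)
(-854 + (21² - K(-27)))² = (-854 + (21² - 1*(-243)))² = (-854 + (441 + 243))² = (-854 + 684)² = (-170)² = 28900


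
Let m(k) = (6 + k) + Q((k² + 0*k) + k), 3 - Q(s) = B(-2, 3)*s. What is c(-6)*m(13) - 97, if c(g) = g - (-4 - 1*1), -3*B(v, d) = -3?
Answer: 63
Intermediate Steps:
B(v, d) = 1 (B(v, d) = -⅓*(-3) = 1)
c(g) = 5 + g (c(g) = g - (-4 - 1) = g - 1*(-5) = g + 5 = 5 + g)
Q(s) = 3 - s
m(k) = 9 - k² (m(k) = (6 + k) + (3 - ((k² + 0*k) + k)) = (6 + k) + (3 - ((k² + 0) + k)) = (6 + k) + (3 - (k² + k)) = (6 + k) + (3 - (k + k²)) = (6 + k) + (3 + (-k - k²)) = (6 + k) + (3 - k - k²) = 9 - k²)
c(-6)*m(13) - 97 = (5 - 6)*(9 - 1*13²) - 97 = -(9 - 1*169) - 97 = -(9 - 169) - 97 = -1*(-160) - 97 = 160 - 97 = 63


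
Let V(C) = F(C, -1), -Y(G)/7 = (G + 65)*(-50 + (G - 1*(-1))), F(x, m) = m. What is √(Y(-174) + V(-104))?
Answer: 5*I*√6806 ≈ 412.49*I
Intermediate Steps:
Y(G) = -7*(-49 + G)*(65 + G) (Y(G) = -7*(G + 65)*(-50 + (G - 1*(-1))) = -7*(65 + G)*(-50 + (G + 1)) = -7*(65 + G)*(-50 + (1 + G)) = -7*(65 + G)*(-49 + G) = -7*(-49 + G)*(65 + G))
V(C) = -1
√(Y(-174) + V(-104)) = √((22295 - 112*(-174) - 7*(-174)²) - 1) = √((22295 + 19488 - 7*30276) - 1) = √((22295 + 19488 - 211932) - 1) = √(-170149 - 1) = √(-170150) = 5*I*√6806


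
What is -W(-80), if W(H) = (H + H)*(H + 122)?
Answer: 6720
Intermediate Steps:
W(H) = 2*H*(122 + H) (W(H) = (2*H)*(122 + H) = 2*H*(122 + H))
-W(-80) = -2*(-80)*(122 - 80) = -2*(-80)*42 = -1*(-6720) = 6720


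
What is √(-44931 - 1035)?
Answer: I*√45966 ≈ 214.4*I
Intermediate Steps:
√(-44931 - 1035) = √(-45966) = I*√45966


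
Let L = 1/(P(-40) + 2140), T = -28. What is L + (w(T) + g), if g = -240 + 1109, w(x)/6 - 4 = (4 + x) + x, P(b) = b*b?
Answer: 2172941/3740 ≈ 581.00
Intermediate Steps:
P(b) = b²
w(x) = 48 + 12*x (w(x) = 24 + 6*((4 + x) + x) = 24 + 6*(4 + 2*x) = 24 + (24 + 12*x) = 48 + 12*x)
g = 869
L = 1/3740 (L = 1/((-40)² + 2140) = 1/(1600 + 2140) = 1/3740 ≈ 0.00026738)
L + (w(T) + g) = 1/3740 + ((48 + 12*(-28)) + 869) = 1/3740 + ((48 - 336) + 869) = 1/3740 + (-288 + 869) = 1/3740 + 581 = 2172941/3740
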